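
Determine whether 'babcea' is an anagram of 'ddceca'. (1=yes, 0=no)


Sort characters of 'babcea': 'aabbce'
Sort characters of 'ddceca': 'accdde'
Sorted forms differ -> they are NOT anagrams
Result: 0

0


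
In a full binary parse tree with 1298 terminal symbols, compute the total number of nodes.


Leaf nodes (terminals): 1298
Internal nodes = n - 1 = 1298 - 1 = 1297
Total = leaves + internal = 1298 + 1297 = 2595

2595


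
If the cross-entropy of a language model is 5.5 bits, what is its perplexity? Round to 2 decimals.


Perplexity formula: PP = 2^H
H = 5.5
PP = 2^5.5
Decompose: 2^5.5 = 2^5 * 2^0.5 = 2^5 * sqrt(2)
2^5 = 32, sqrt(2) ~ 1.4142136
PP ~ 32 * 1.4142136 = 45.2548352
Rounded to 2 decimals: 45.25

45.25


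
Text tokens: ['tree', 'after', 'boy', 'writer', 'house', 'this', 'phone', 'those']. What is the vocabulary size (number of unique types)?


Listing all tokens and tracking unique types:
  Token 1: 'tree' -> NEW (unique so far: 1)
  Token 2: 'after' -> NEW (unique so far: 2)
  Token 3: 'boy' -> NEW (unique so far: 3)
  Token 4: 'writer' -> NEW (unique so far: 4)
  Token 5: 'house' -> NEW (unique so far: 5)
  Token 6: 'this' -> NEW (unique so far: 6)
  Token 7: 'phone' -> NEW (unique so far: 7)
  Token 8: 'those' -> NEW (unique so far: 8)
Unique types: ('after', 'boy', 'house', 'phone', 'this', 'those', 'tree', 'writer')
Vocabulary size: 8

8


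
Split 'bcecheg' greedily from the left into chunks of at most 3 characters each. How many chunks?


'bcecheg' has 7 characters.
Chunking with max size 3:
  Chunk 1: 'bce' (positions 0-2)
  Chunk 2: 'che' (positions 3-5)
  Chunk 3: 'g' (positions 6-6)
Total chunks: ceil(7 / 3) = 3

3


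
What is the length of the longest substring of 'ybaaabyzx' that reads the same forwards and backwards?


Scanning 'ybaaabyzx' for palindromic substrings.
Substring at positions 0-6: 'ybaaaby'.
Check: reverse('ybaaaby') = 'ybaaaby' -> palindrome confirmed.
Neighbouring characters ('-' / 'z') break symmetry, so it cannot extend further.
No longer palindromic substring exists; longest length = 7

7


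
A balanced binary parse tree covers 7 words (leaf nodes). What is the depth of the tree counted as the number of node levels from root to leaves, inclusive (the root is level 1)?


In a balanced binary tree with n leaves the deepest leaf is ceil(log2(n)) edges below the root,
so counting node levels inclusive of root and leaves gives ceil(log2(n)) + 1 levels.
log2(7) = 2.8074
ceil(2.8074) = 3
levels = 3 + 1 = 4

4


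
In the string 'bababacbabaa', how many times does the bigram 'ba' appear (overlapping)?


Scanning 'bababacbabaa' for bigram 'ba':
  Position 0: 'ba' -> MATCH
  Position 1: 'ab' -> no
  Position 2: 'ba' -> MATCH
  Position 3: 'ab' -> no
  Position 4: 'ba' -> MATCH
  Position 5: 'ac' -> no
  Position 6: 'cb' -> no
  Position 7: 'ba' -> MATCH
  Position 8: 'ab' -> no
  Position 9: 'ba' -> MATCH
  Position 10: 'aa' -> no
Total matches: 5

5


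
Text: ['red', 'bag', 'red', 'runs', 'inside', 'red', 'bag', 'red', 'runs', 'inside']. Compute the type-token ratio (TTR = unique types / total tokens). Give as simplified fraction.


Tokens: 10
Unique types: ('bag', 'inside', 'red', 'runs') = 4
TTR = 4/10
Simplify: divide both by 2 -> 2/5
TTR = 2/5

2/5


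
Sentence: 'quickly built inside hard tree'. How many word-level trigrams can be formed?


Word trigrams from [5] words:
  Trigram 1: (quickly built inside)
  Trigram 2: (built inside hard)
  Trigram 3: (inside hard tree)
Total word trigrams: 5 - 2 = 3

3


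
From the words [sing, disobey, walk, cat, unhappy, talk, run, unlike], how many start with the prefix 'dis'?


Checking each word for prefix 'dis':
  'sing' -> no (count: 0)
  'disobey' -> YES, starts with 'dis' (count: 1)
  'walk' -> no (count: 1)
  'cat' -> no (count: 1)
  'unhappy' -> no (count: 1)
  'talk' -> no (count: 1)
  'run' -> no (count: 1)
  'unlike' -> no (count: 1)
Total with prefix 'dis': 1

1


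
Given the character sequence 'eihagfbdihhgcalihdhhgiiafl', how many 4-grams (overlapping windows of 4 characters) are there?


String 'eihagfbdihhgcalihdhhgiiafl' has length L = 26.
Number of overlapping n-grams = L - n + 1
Substituting: 26 - 4 + 1 = 23

23


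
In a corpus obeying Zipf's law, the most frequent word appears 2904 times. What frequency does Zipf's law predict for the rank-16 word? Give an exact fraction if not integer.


Zipf's law: freq(rank) = f1 / rank
f1 = 2904, rank = 16
freq = 2904 / 16
GCD(2904, 16) = 8
Simplified: 363/2

363/2


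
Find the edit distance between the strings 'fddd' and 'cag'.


Building DP table for s1='fddd' (len 4) and s2='cag' (len 3):
       c  a  g
    0  1  2  3
  f 1  1  2  3
  d 2  2  2  3
  d 3  3  3  3
  d 4  4  4  4
Edit distance = dp[4][3] = 4

4


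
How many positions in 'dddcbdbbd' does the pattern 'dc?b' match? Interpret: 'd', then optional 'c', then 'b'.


Pattern: dc?b means 'd', then optional 'c', then 'b'.
Scanning 'dddcbdbbd' position-by-position:
  Pos 0: window 'ddd' -> no
  Pos 1: window 'ddc' -> no
  Pos 2: window 'dcb' -> MATCH
  Pos 3: window 'cbd' -> no
  Pos 4: window 'bdb' -> no
  Pos 5: window 'dbb' -> MATCH
  Pos 6: window 'bbd' -> no
  Pos 7: window 'bd' -> no
  Pos 8: window 'd' -> no
Total matches: 2

2


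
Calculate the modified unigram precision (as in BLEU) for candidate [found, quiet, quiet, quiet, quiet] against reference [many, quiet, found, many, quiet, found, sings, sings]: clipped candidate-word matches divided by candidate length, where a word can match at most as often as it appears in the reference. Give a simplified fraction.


Reference word counts: {'found': 2, 'many': 2, 'quiet': 2, 'sings': 2}
Checking each candidate word (with clipping):
  'found' -> in reference (ref count 2, used 1/2) -> match (matches: 1)
  'quiet' -> in reference (ref count 2, used 1/2) -> match (matches: 2)
  'quiet' -> in reference (ref count 2, used 2/2) -> match (matches: 3)
  'quiet' -> ref count 2 already used up (2/2) -> clipped, no match (matches: 3)
  'quiet' -> ref count 2 already used up (2/2) -> clipped, no match (matches: 3)
Clipped matches: 3, Candidate length: 5
Precision = 3/5

3/5


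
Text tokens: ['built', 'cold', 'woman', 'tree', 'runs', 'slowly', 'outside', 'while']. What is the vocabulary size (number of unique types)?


Listing all tokens and tracking unique types:
  Token 1: 'built' -> NEW (unique so far: 1)
  Token 2: 'cold' -> NEW (unique so far: 2)
  Token 3: 'woman' -> NEW (unique so far: 3)
  Token 4: 'tree' -> NEW (unique so far: 4)
  Token 5: 'runs' -> NEW (unique so far: 5)
  Token 6: 'slowly' -> NEW (unique so far: 6)
  Token 7: 'outside' -> NEW (unique so far: 7)
  Token 8: 'while' -> NEW (unique so far: 8)
Unique types: ('built', 'cold', 'outside', 'runs', 'slowly', 'tree', 'while', 'woman')
Vocabulary size: 8

8


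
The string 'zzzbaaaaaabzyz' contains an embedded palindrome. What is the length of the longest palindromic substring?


Scanning 'zzzbaaaaaabzyz' for palindromic substrings.
Substring at positions 2-11: 'zbaaaaaabz'.
Check: reverse('zbaaaaaabz') = 'zbaaaaaabz' -> palindrome confirmed.
Neighbouring characters ('z' / 'y') break symmetry, so it cannot extend further.
No longer palindromic substring exists; longest length = 10

10


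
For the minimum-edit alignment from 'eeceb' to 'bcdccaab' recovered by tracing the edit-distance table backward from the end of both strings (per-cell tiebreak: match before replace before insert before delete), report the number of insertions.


Edit distance = 6. Backtracking from cell (5, 8) with preference match > replace > insert > delete,
then listing the resulting alignment 'eeceb' -> 'bcdccaab' left to right:
  Step 1: insert 'b' [insertion #1]
  Step 2: insert 'c' [insertion #2]
  Step 3: replace e->d
  Step 4: replace e->c
  Step 5: keep 'c'
  Step 6: insert 'a' [insertion #3]
  Step 7: replace e->a
  Step 8: keep 'b'
Total insertions: 3

3


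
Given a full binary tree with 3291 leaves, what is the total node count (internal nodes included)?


Leaf nodes (terminals): 3291
Internal nodes = n - 1 = 3291 - 1 = 3290
Total = leaves + internal = 3291 + 3290 = 6581

6581


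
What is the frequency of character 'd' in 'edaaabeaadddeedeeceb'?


Scanning 'edaaabeaadddeedeeceb' for 'd':
  Position 1: 'd' -> MATCH (count: 1)
  Position 9: 'd' -> MATCH (count: 2)
  Position 10: 'd' -> MATCH (count: 3)
  Position 11: 'd' -> MATCH (count: 4)
  Position 14: 'd' -> MATCH (count: 5)
Total occurrences of 'd': 5

5


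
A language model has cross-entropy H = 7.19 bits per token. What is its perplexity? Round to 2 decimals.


Perplexity formula: PP = 2^H
H = 7.19
PP = 2^7.19
Decompose: 2^7.19 = 2^7 * 2^0.19
2^7 = 128, 2^0.19 ~ 1.1407637
PP ~ 128 * 1.1407637 = 146.0177536
Rounded to 2 decimals: 146.02

146.02


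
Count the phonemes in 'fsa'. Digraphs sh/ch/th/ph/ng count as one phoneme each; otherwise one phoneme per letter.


Parsing 'fsa' greedily, digraphs first:
  'f' -> consonant phoneme (phonemes so far: 1)
  's' -> consonant phoneme (phonemes so far: 2)
  'a' -> vowel phoneme (phonemes so far: 3)
Total phonemes: 3

3


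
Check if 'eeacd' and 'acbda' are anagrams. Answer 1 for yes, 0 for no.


Sort characters of 'eeacd': 'acdee'
Sort characters of 'acbda': 'aabcd'
Sorted forms differ -> they are NOT anagrams
Result: 0

0


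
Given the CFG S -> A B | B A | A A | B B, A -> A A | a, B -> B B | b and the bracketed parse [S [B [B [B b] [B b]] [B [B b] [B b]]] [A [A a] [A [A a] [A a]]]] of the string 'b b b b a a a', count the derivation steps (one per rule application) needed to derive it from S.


Every bracketed nonterminal node [X ...] in the tree is produced by exactly one rule application.
Reading the tree off as a leftmost derivation:
  Step 1: S  =>  B A   (applied S -> B A)
  Step 2: B A  =>  B B A   (applied B -> B B)
  Step 3: B B A  =>  B B B A   (applied B -> B B)
  Step 4: B B B A  =>  b B B A   (applied B -> b)
  Step 5: b B B A  =>  b b B A   (applied B -> b)
  Step 6: b b B A  =>  b b B B A   (applied B -> B B)
  Step 7: b b B B A  =>  b b b B A   (applied B -> b)
  Step 8: b b b B A  =>  b b b b A   (applied B -> b)
  Step 9: b b b b A  =>  b b b b A A   (applied A -> A A)
  Step 10: b b b b A A  =>  b b b b a A   (applied A -> a)
  Step 11: b b b b a A  =>  b b b b a A A   (applied A -> A A)
  Step 12: b b b b a A A  =>  b b b b a a A   (applied A -> a)
  Step 13: b b b b a a A  =>  b b b b a a a   (applied A -> a)
Final yield: b b b b a a a
Total rewrite steps: 13

13


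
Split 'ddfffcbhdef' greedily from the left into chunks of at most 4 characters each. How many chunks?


'ddfffcbhdef' has 11 characters.
Chunking with max size 4:
  Chunk 1: 'ddff' (positions 0-3)
  Chunk 2: 'fcbh' (positions 4-7)
  Chunk 3: 'def' (positions 8-10)
Total chunks: ceil(11 / 4) = 3

3


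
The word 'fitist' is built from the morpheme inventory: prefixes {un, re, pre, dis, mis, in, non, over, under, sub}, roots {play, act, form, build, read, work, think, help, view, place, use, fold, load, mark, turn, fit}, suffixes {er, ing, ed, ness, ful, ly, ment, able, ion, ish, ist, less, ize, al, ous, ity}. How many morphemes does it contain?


Segmenting 'fitist' against the inventory:
  'fit' -> root (morpheme 1)
  'ist' -> suffix (morpheme 2)
Total morphemes: 2

2


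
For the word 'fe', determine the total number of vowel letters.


Scanning each character of 'fe':
  Position 1: 'f' -> consonant (running count: 0)
  Position 2: 'e' -> vowel (running count: 1)
Total vowels: 1

1


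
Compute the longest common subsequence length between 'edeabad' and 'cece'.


DP table for LCS of 'edeabad' and 'cece':
       c  e  c  e
    0  0  0  0  0
  e 0  0  1  1  1
  d 0  0  1  1  1
  e 0  0  1  1  2
  a 0  0  1  1  2
  b 0  0  1  1  2
  a 0  0  1  1  2
  d 0  0  1  1  2
LCS: 'ee'
LCS length = 2

2


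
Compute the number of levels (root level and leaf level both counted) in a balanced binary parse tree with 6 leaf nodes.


In a balanced binary tree with n leaves the deepest leaf is ceil(log2(n)) edges below the root,
so counting node levels inclusive of root and leaves gives ceil(log2(n)) + 1 levels.
log2(6) = 2.5850
ceil(2.5850) = 3
levels = 3 + 1 = 4

4


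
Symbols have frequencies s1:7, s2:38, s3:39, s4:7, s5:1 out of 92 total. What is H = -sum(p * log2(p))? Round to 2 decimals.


Computing entropy H = -sum(p_i * log2(p_i)):
  s1: p = 7/92 = 0.0761, -p*log2(p) = 0.2828
  s2: p = 38/92 = 0.4130, -p*log2(p) = 0.5269
  s3: p = 39/92 = 0.4239, -p*log2(p) = 0.5249
  s4: p = 7/92 = 0.0761, -p*log2(p) = 0.2828
  s5: p = 1/92 = 0.0109, -p*log2(p) = 0.0709
H = sum of terms = 1.6883
Rounded to 2 decimals: 1.69

1.69


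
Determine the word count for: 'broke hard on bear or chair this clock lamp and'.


Counting words by splitting on spaces:
  Word 1: 'broke'
  Word 2: 'hard'
  Word 3: 'on'
  Word 4: 'bear'
  Word 5: 'or'
  Word 6: 'chair'
  Word 7: 'this'
  Word 8: 'clock'
  Word 9: 'lamp'
  Word 10: 'and'
Total words: 10

10


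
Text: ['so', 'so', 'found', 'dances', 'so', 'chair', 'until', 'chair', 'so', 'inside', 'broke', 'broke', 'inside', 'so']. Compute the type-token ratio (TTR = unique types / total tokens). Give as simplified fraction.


Tokens: 14
Unique types: ('broke', 'chair', 'dances', 'found', 'inside', 'so', 'until') = 7
TTR = 7/14
Simplify: divide both by 7 -> 1/2
TTR = 1/2

1/2


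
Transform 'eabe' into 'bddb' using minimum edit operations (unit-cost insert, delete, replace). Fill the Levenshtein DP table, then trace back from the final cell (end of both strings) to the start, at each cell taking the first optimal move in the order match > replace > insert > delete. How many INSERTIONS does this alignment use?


Edit distance = 4. Backtracking from cell (4, 4) with preference match > replace > insert > delete,
then listing the resulting alignment 'eabe' -> 'bddb' left to right:
  Step 1: replace e->b
  Step 2: replace a->d
  Step 3: replace b->d
  Step 4: replace e->b
Total insertions: 0

0


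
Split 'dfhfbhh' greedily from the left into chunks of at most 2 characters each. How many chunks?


'dfhfbhh' has 7 characters.
Chunking with max size 2:
  Chunk 1: 'df' (positions 0-1)
  Chunk 2: 'hf' (positions 2-3)
  Chunk 3: 'bh' (positions 4-5)
  Chunk 4: 'h' (positions 6-6)
Total chunks: ceil(7 / 2) = 4

4


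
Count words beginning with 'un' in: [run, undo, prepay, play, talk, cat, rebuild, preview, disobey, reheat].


Checking each word for prefix 'un':
  'run' -> no (count: 0)
  'undo' -> YES, starts with 'un' (count: 1)
  'prepay' -> no (count: 1)
  'play' -> no (count: 1)
  'talk' -> no (count: 1)
  'cat' -> no (count: 1)
  'rebuild' -> no (count: 1)
  'preview' -> no (count: 1)
  'disobey' -> no (count: 1)
  'reheat' -> no (count: 1)
Total with prefix 'un': 1

1


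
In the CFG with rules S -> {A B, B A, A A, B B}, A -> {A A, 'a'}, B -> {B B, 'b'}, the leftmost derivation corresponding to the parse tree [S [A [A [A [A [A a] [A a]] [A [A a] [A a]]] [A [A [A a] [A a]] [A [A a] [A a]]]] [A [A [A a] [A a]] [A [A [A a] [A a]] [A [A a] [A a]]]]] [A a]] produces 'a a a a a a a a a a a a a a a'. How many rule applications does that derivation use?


Every bracketed nonterminal node [X ...] in the tree is produced by exactly one rule application.
Reading the tree off as a leftmost derivation:
  Step 1: S  =>  A A   (applied S -> A A)
  Step 2: A A  =>  A A A   (applied A -> A A)
  Step 3: A A A  =>  A A A A   (applied A -> A A)
  Step 4: A A A A  =>  A A A A A   (applied A -> A A)
  Step 5: A A A A A  =>  A A A A A A   (applied A -> A A)
  Step 6: A A A A A A  =>  a A A A A A   (applied A -> a)
  Step 7: a A A A A A  =>  a a A A A A   (applied A -> a)
  Step 8: a a A A A A  =>  a a A A A A A   (applied A -> A A)
  Step 9: a a A A A A A  =>  a a a A A A A   (applied A -> a)
  Step 10: a a a A A A A  =>  a a a a A A A   (applied A -> a)
  Step 11: a a a a A A A  =>  a a a a A A A A   (applied A -> A A)
  Step 12: a a a a A A A A  =>  a a a a A A A A A   (applied A -> A A)
  Step 13: a a a a A A A A A  =>  a a a a a A A A A   (applied A -> a)
  Step 14: a a a a a A A A A  =>  a a a a a a A A A   (applied A -> a)
  Step 15: a a a a a a A A A  =>  a a a a a a A A A A   (applied A -> A A)
  Step 16: a a a a a a A A A A  =>  a a a a a a a A A A   (applied A -> a)
  Step 17: a a a a a a a A A A  =>  a a a a a a a a A A   (applied A -> a)
  Step 18: a a a a a a a a A A  =>  a a a a a a a a A A A   (applied A -> A A)
  Step 19: a a a a a a a a A A A  =>  a a a a a a a a A A A A   (applied A -> A A)
  Step 20: a a a a a a a a A A A A  =>  a a a a a a a a a A A A   (applied A -> a)
  Step 21: a a a a a a a a a A A A  =>  a a a a a a a a a a A A   (applied A -> a)
  Step 22: a a a a a a a a a a A A  =>  a a a a a a a a a a A A A   (applied A -> A A)
  Step 23: a a a a a a a a a a A A A  =>  a a a a a a a a a a A A A A   (applied A -> A A)
  Step 24: a a a a a a a a a a A A A A  =>  a a a a a a a a a a a A A A   (applied A -> a)
  Step 25: a a a a a a a a a a a A A A  =>  a a a a a a a a a a a a A A   (applied A -> a)
  Step 26: a a a a a a a a a a a a A A  =>  a a a a a a a a a a a a A A A   (applied A -> A A)
  Step 27: a a a a a a a a a a a a A A A  =>  a a a a a a a a a a a a a A A   (applied A -> a)
  Step 28: a a a a a a a a a a a a a A A  =>  a a a a a a a a a a a a a a A   (applied A -> a)
  Step 29: a a a a a a a a a a a a a a A  =>  a a a a a a a a a a a a a a a   (applied A -> a)
Final yield: a a a a a a a a a a a a a a a
Total rewrite steps: 29

29


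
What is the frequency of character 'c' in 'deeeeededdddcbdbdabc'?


Scanning 'deeeeededdddcbdbdabc' for 'c':
  Position 12: 'c' -> MATCH (count: 1)
  Position 19: 'c' -> MATCH (count: 2)
Total occurrences of 'c': 2

2


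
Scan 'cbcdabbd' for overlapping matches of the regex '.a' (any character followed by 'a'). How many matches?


Pattern: .a means any character followed by 'a'.
Scanning 'cbcdabbd' position-by-position:
  Pos 0: window 'cb' -> no
  Pos 1: window 'bc' -> no
  Pos 2: window 'cd' -> no
  Pos 3: window 'da' -> MATCH
  Pos 4: window 'ab' -> no
  Pos 5: window 'bb' -> no
  Pos 6: window 'bd' -> no
  Pos 7: window 'd' -> no
Total matches: 1

1


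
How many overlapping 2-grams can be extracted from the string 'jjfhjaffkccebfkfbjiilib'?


String 'jjfhjaffkccebfkfbjiilib' has length L = 23.
Number of overlapping n-grams = L - n + 1
Substituting: 23 - 2 + 1 = 22

22


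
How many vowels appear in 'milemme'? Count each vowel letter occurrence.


Scanning each character of 'milemme':
  Position 1: 'm' -> consonant (running count: 0)
  Position 2: 'i' -> vowel (running count: 1)
  Position 3: 'l' -> consonant (running count: 1)
  Position 4: 'e' -> vowel (running count: 2)
  Position 5: 'm' -> consonant (running count: 2)
  Position 6: 'm' -> consonant (running count: 2)
  Position 7: 'e' -> vowel (running count: 3)
Total vowels: 3

3


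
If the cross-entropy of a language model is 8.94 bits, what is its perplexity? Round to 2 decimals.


Perplexity formula: PP = 2^H
H = 8.94
PP = 2^8.94
Decompose: 2^8.94 = 2^8 * 2^0.94
2^8 = 256, 2^0.94 ~ 1.9185282
PP ~ 256 * 1.9185282 = 491.1432192
Rounded to 2 decimals: 491.14

491.14


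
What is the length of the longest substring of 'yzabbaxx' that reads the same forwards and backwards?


Scanning 'yzabbaxx' for palindromic substrings.
Substring at positions 2-5: 'abba'.
Check: reverse('abba') = 'abba' -> palindrome confirmed.
Neighbouring characters ('z' / 'x') break symmetry, so it cannot extend further.
No longer palindromic substring exists; longest length = 4

4


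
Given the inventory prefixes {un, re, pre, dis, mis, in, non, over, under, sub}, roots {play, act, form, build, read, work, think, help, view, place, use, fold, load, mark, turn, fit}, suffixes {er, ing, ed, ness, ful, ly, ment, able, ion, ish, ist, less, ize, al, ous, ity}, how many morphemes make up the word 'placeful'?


Segmenting 'placeful' against the inventory:
  'place' -> root (morpheme 1)
  'ful' -> suffix (morpheme 2)
Total morphemes: 2

2


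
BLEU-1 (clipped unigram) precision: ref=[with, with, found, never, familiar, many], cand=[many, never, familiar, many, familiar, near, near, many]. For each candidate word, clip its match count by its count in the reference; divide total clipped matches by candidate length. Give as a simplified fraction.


Reference word counts: {'familiar': 1, 'found': 1, 'many': 1, 'never': 1, 'with': 2}
Checking each candidate word (with clipping):
  'many' -> in reference (ref count 1, used 1/1) -> match (matches: 1)
  'never' -> in reference (ref count 1, used 1/1) -> match (matches: 2)
  'familiar' -> in reference (ref count 1, used 1/1) -> match (matches: 3)
  'many' -> ref count 1 already used up (1/1) -> clipped, no match (matches: 3)
  'familiar' -> ref count 1 already used up (1/1) -> clipped, no match (matches: 3)
  'near' -> not in reference -> no match (matches: 3)
  'near' -> not in reference -> no match (matches: 3)
  'many' -> ref count 1 already used up (1/1) -> clipped, no match (matches: 3)
Clipped matches: 3, Candidate length: 8
Precision = 3/8

3/8


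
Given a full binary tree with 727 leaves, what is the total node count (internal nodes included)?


Leaf nodes (terminals): 727
Internal nodes = n - 1 = 727 - 1 = 726
Total = leaves + internal = 727 + 726 = 1453

1453


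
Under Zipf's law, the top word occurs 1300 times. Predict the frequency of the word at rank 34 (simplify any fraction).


Zipf's law: freq(rank) = f1 / rank
f1 = 1300, rank = 34
freq = 1300 / 34
GCD(1300, 34) = 2
Simplified: 650/17

650/17


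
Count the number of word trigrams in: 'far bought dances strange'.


Word trigrams from [4] words:
  Trigram 1: (far bought dances)
  Trigram 2: (bought dances strange)
Total word trigrams: 4 - 2 = 2

2


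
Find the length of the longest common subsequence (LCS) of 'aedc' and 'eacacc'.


DP table for LCS of 'aedc' and 'eacacc':
       e  a  c  a  c  c
    0  0  0  0  0  0  0
  a 0  0  1  1  1  1  1
  e 0  1  1  1  1  1  1
  d 0  1  1  1  1  1  1
  c 0  1  1  2  2  2  2
LCS: 'ac'
LCS length = 2

2


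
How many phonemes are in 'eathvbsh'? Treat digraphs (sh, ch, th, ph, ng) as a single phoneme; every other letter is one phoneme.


Parsing 'eathvbsh' greedily, digraphs first:
  'e' -> vowel phoneme (phonemes so far: 1)
  'a' -> vowel phoneme (phonemes so far: 2)
  'th' -> digraph (1 consonant phoneme) (phonemes so far: 3)
  'v' -> consonant phoneme (phonemes so far: 4)
  'b' -> consonant phoneme (phonemes so far: 5)
  'sh' -> digraph (1 consonant phoneme) (phonemes so far: 6)
Total phonemes: 6

6


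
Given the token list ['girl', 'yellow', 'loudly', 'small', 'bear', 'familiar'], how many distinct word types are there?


Listing all tokens and tracking unique types:
  Token 1: 'girl' -> NEW (unique so far: 1)
  Token 2: 'yellow' -> NEW (unique so far: 2)
  Token 3: 'loudly' -> NEW (unique so far: 3)
  Token 4: 'small' -> NEW (unique so far: 4)
  Token 5: 'bear' -> NEW (unique so far: 5)
  Token 6: 'familiar' -> NEW (unique so far: 6)
Unique types: ('bear', 'familiar', 'girl', 'loudly', 'small', 'yellow')
Vocabulary size: 6

6


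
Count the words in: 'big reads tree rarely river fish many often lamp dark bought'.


Counting words by splitting on spaces:
  Word 1: 'big'
  Word 2: 'reads'
  Word 3: 'tree'
  Word 4: 'rarely'
  Word 5: 'river'
  Word 6: 'fish'
  Word 7: 'many'
  Word 8: 'often'
  Word 9: 'lamp'
  Word 10: 'dark'
  Word 11: 'bought'
Total words: 11

11


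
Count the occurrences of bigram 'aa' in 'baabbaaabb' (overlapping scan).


Scanning 'baabbaaabb' for bigram 'aa':
  Position 0: 'ba' -> no
  Position 1: 'aa' -> MATCH
  Position 2: 'ab' -> no
  Position 3: 'bb' -> no
  Position 4: 'ba' -> no
  Position 5: 'aa' -> MATCH
  Position 6: 'aa' -> MATCH
  Position 7: 'ab' -> no
  Position 8: 'bb' -> no
Total matches: 3

3


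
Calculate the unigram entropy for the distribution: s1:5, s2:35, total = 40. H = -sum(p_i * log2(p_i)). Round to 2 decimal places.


Computing entropy H = -sum(p_i * log2(p_i)):
  s1: p = 5/40 = 0.1250, -p*log2(p) = 0.3750
  s2: p = 35/40 = 0.8750, -p*log2(p) = 0.1686
H = sum of terms = 0.5436
Rounded to 2 decimals: 0.54

0.54


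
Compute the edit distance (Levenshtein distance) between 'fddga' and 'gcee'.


Building DP table for s1='fddga' (len 5) and s2='gcee' (len 4):
       g  c  e  e
    0  1  2  3  4
  f 1  1  2  3  4
  d 2  2  2  3  4
  d 3  3  3  3  4
  g 4  3  4  4  4
  a 5  4  4  5  5
Edit distance = dp[5][4] = 5

5


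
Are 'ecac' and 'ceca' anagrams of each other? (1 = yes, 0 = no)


Sort characters of 'ecac': 'acce'
Sort characters of 'ceca': 'acce'
Sorted forms match -> they ARE anagrams
Result: 1

1


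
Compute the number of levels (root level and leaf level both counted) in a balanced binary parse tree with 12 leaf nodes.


In a balanced binary tree with n leaves the deepest leaf is ceil(log2(n)) edges below the root,
so counting node levels inclusive of root and leaves gives ceil(log2(n)) + 1 levels.
log2(12) = 3.5850
ceil(3.5850) = 4
levels = 4 + 1 = 5

5


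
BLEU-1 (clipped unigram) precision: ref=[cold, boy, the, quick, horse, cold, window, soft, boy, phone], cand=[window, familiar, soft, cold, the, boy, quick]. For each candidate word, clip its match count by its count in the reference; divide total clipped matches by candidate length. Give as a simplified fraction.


Reference word counts: {'boy': 2, 'cold': 2, 'horse': 1, 'phone': 1, 'quick': 1, 'soft': 1, 'the': 1, 'window': 1}
Checking each candidate word (with clipping):
  'window' -> in reference (ref count 1, used 1/1) -> match (matches: 1)
  'familiar' -> not in reference -> no match (matches: 1)
  'soft' -> in reference (ref count 1, used 1/1) -> match (matches: 2)
  'cold' -> in reference (ref count 2, used 1/2) -> match (matches: 3)
  'the' -> in reference (ref count 1, used 1/1) -> match (matches: 4)
  'boy' -> in reference (ref count 2, used 1/2) -> match (matches: 5)
  'quick' -> in reference (ref count 1, used 1/1) -> match (matches: 6)
Clipped matches: 6, Candidate length: 7
Precision = 6/7

6/7


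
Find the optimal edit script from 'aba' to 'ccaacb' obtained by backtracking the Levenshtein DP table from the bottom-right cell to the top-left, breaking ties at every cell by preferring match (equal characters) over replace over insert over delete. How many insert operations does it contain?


Edit distance = 5. Backtracking from cell (3, 6) with preference match > replace > insert > delete,
then listing the resulting alignment 'aba' -> 'ccaacb' left to right:
  Step 1: insert 'c' [insertion #1]
  Step 2: insert 'c' [insertion #2]
  Step 3: insert 'a' [insertion #3]
  Step 4: keep 'a'
  Step 5: replace b->c
  Step 6: replace a->b
Total insertions: 3

3


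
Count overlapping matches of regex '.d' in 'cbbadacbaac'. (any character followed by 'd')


Pattern: .d means any character followed by 'd'.
Scanning 'cbbadacbaac' position-by-position:
  Pos 0: window 'cb' -> no
  Pos 1: window 'bb' -> no
  Pos 2: window 'ba' -> no
  Pos 3: window 'ad' -> MATCH
  Pos 4: window 'da' -> no
  Pos 5: window 'ac' -> no
  Pos 6: window 'cb' -> no
  Pos 7: window 'ba' -> no
  Pos 8: window 'aa' -> no
  Pos 9: window 'ac' -> no
  Pos 10: window 'c' -> no
Total matches: 1

1


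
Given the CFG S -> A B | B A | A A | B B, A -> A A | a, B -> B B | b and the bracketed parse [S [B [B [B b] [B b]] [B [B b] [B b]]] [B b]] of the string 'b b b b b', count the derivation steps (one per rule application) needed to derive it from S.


Every bracketed nonterminal node [X ...] in the tree is produced by exactly one rule application.
Reading the tree off as a leftmost derivation:
  Step 1: S  =>  B B   (applied S -> B B)
  Step 2: B B  =>  B B B   (applied B -> B B)
  Step 3: B B B  =>  B B B B   (applied B -> B B)
  Step 4: B B B B  =>  b B B B   (applied B -> b)
  Step 5: b B B B  =>  b b B B   (applied B -> b)
  Step 6: b b B B  =>  b b B B B   (applied B -> B B)
  Step 7: b b B B B  =>  b b b B B   (applied B -> b)
  Step 8: b b b B B  =>  b b b b B   (applied B -> b)
  Step 9: b b b b B  =>  b b b b b   (applied B -> b)
Final yield: b b b b b
Total rewrite steps: 9

9


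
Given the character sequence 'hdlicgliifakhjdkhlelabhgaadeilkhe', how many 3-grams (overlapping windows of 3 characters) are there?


String 'hdlicgliifakhjdkhlelabhgaadeilkhe' has length L = 33.
Number of overlapping n-grams = L - n + 1
Substituting: 33 - 3 + 1 = 31

31


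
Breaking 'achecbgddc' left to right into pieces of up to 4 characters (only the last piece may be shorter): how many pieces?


'achecbgddc' has 10 characters.
Chunking with max size 4:
  Chunk 1: 'ache' (positions 0-3)
  Chunk 2: 'cbgd' (positions 4-7)
  Chunk 3: 'dc' (positions 8-9)
Total chunks: ceil(10 / 4) = 3

3


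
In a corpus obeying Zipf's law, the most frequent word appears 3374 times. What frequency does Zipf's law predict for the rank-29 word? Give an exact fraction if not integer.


Zipf's law: freq(rank) = f1 / rank
f1 = 3374, rank = 29
freq = 3374 / 29
GCD(3374, 29) = 1
Simplified: 3374/29

3374/29


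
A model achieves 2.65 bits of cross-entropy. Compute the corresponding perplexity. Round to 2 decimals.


Perplexity formula: PP = 2^H
H = 2.65
PP = 2^2.65
Decompose: 2^2.65 = 2^2 * 2^0.65
2^2 = 4, 2^0.65 ~ 1.5691682
PP ~ 4 * 1.5691682 = 6.2766728
Rounded to 2 decimals: 6.28

6.28


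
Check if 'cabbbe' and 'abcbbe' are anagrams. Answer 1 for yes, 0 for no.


Sort characters of 'cabbbe': 'abbbce'
Sort characters of 'abcbbe': 'abbbce'
Sorted forms match -> they ARE anagrams
Result: 1

1


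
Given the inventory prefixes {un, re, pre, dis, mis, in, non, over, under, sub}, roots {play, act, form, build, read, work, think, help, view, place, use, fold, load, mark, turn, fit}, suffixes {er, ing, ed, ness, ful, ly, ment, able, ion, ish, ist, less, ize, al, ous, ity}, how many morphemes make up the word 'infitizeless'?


Segmenting 'infitizeless' against the inventory:
  'in' -> prefix (morpheme 1)
  'fit' -> root (morpheme 2)
  'ize' -> suffix (morpheme 3)
  'less' -> suffix (morpheme 4)
Total morphemes: 4

4


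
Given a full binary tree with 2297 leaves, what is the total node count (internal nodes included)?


Leaf nodes (terminals): 2297
Internal nodes = n - 1 = 2297 - 1 = 2296
Total = leaves + internal = 2297 + 2296 = 4593

4593


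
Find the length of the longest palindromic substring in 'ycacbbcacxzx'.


Scanning 'ycacbbcacxzx' for palindromic substrings.
Substring at positions 1-8: 'cacbbcac'.
Check: reverse('cacbbcac') = 'cacbbcac' -> palindrome confirmed.
Neighbouring characters ('y' / 'x') break symmetry, so it cannot extend further.
No longer palindromic substring exists; longest length = 8

8


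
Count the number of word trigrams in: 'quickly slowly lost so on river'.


Word trigrams from [6] words:
  Trigram 1: (quickly slowly lost)
  Trigram 2: (slowly lost so)
  Trigram 3: (lost so on)
  Trigram 4: (so on river)
Total word trigrams: 6 - 2 = 4

4


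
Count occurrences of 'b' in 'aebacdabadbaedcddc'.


Scanning 'aebacdabadbaedcddc' for 'b':
  Position 2: 'b' -> MATCH (count: 1)
  Position 7: 'b' -> MATCH (count: 2)
  Position 10: 'b' -> MATCH (count: 3)
Total occurrences of 'b': 3

3


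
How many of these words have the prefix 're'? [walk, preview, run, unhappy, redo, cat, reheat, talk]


Checking each word for prefix 're':
  'walk' -> no (count: 0)
  'preview' -> no (count: 0)
  'run' -> no (count: 0)
  'unhappy' -> no (count: 0)
  'redo' -> YES, starts with 're' (count: 1)
  'cat' -> no (count: 1)
  'reheat' -> YES, starts with 're' (count: 2)
  'talk' -> no (count: 2)
Total with prefix 're': 2

2


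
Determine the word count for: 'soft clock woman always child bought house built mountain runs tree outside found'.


Counting words by splitting on spaces:
  Word 1: 'soft'
  Word 2: 'clock'
  Word 3: 'woman'
  Word 4: 'always'
  Word 5: 'child'
  Word 6: 'bought'
  Word 7: 'house'
  Word 8: 'built'
  Word 9: 'mountain'
  Word 10: 'runs'
  Word 11: 'tree'
  Word 12: 'outside'
  Word 13: 'found'
Total words: 13

13


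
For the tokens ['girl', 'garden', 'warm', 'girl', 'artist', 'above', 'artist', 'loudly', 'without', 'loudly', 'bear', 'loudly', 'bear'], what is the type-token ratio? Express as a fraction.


Tokens: 13
Unique types: ('above', 'artist', 'bear', 'garden', 'girl', 'loudly', 'warm', 'without') = 8
TTR = 8/13
Already in lowest terms.

8/13


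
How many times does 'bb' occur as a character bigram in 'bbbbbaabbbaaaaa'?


Scanning 'bbbbbaabbbaaaaa' for bigram 'bb':
  Position 0: 'bb' -> MATCH
  Position 1: 'bb' -> MATCH
  Position 2: 'bb' -> MATCH
  Position 3: 'bb' -> MATCH
  Position 4: 'ba' -> no
  Position 5: 'aa' -> no
  Position 6: 'ab' -> no
  Position 7: 'bb' -> MATCH
  Position 8: 'bb' -> MATCH
  Position 9: 'ba' -> no
  Position 10: 'aa' -> no
  Position 11: 'aa' -> no
  Position 12: 'aa' -> no
  Position 13: 'aa' -> no
Total matches: 6

6


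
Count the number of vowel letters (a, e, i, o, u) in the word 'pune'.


Scanning each character of 'pune':
  Position 1: 'p' -> consonant (running count: 0)
  Position 2: 'u' -> vowel (running count: 1)
  Position 3: 'n' -> consonant (running count: 1)
  Position 4: 'e' -> vowel (running count: 2)
Total vowels: 2

2


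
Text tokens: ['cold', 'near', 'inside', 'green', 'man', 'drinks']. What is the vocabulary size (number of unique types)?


Listing all tokens and tracking unique types:
  Token 1: 'cold' -> NEW (unique so far: 1)
  Token 2: 'near' -> NEW (unique so far: 2)
  Token 3: 'inside' -> NEW (unique so far: 3)
  Token 4: 'green' -> NEW (unique so far: 4)
  Token 5: 'man' -> NEW (unique so far: 5)
  Token 6: 'drinks' -> NEW (unique so far: 6)
Unique types: ('cold', 'drinks', 'green', 'inside', 'man', 'near')
Vocabulary size: 6

6


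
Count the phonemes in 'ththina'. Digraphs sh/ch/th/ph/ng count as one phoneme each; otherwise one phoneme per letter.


Parsing 'ththina' greedily, digraphs first:
  'th' -> digraph (1 consonant phoneme) (phonemes so far: 1)
  'th' -> digraph (1 consonant phoneme) (phonemes so far: 2)
  'i' -> vowel phoneme (phonemes so far: 3)
  'n' -> consonant phoneme (phonemes so far: 4)
  'a' -> vowel phoneme (phonemes so far: 5)
Total phonemes: 5

5


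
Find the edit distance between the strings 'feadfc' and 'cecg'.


Building DP table for s1='feadfc' (len 6) and s2='cecg' (len 4):
       c  e  c  g
    0  1  2  3  4
  f 1  1  2  3  4
  e 2  2  1  2  3
  a 3  3  2  2  3
  d 4  4  3  3  3
  f 5  5  4  4  4
  c 6  5  5  4  5
Edit distance = dp[6][4] = 5

5


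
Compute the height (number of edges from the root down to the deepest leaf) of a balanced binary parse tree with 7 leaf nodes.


In a balanced binary tree with n leaves the deepest leaf is ceil(log2(n)) edges below the root.
log2(7) = 2.8074
ceil(2.8074) = 3
height (edges) = 3

3


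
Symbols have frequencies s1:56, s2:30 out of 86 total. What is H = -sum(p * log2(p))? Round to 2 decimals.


Computing entropy H = -sum(p_i * log2(p_i)):
  s1: p = 56/86 = 0.6512, -p*log2(p) = 0.4030
  s2: p = 30/86 = 0.3488, -p*log2(p) = 0.5300
H = sum of terms = 0.9330
Rounded to 2 decimals: 0.93

0.93


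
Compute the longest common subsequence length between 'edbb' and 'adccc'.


DP table for LCS of 'edbb' and 'adccc':
       a  d  c  c  c
    0  0  0  0  0  0
  e 0  0  0  0  0  0
  d 0  0  1  1  1  1
  b 0  0  1  1  1  1
  b 0  0  1  1  1  1
LCS: 'd'
LCS length = 1

1


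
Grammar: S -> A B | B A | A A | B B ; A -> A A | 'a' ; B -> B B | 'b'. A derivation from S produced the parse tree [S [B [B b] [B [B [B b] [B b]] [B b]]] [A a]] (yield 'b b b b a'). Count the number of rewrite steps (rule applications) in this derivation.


Every bracketed nonterminal node [X ...] in the tree is produced by exactly one rule application.
Reading the tree off as a leftmost derivation:
  Step 1: S  =>  B A   (applied S -> B A)
  Step 2: B A  =>  B B A   (applied B -> B B)
  Step 3: B B A  =>  b B A   (applied B -> b)
  Step 4: b B A  =>  b B B A   (applied B -> B B)
  Step 5: b B B A  =>  b B B B A   (applied B -> B B)
  Step 6: b B B B A  =>  b b B B A   (applied B -> b)
  Step 7: b b B B A  =>  b b b B A   (applied B -> b)
  Step 8: b b b B A  =>  b b b b A   (applied B -> b)
  Step 9: b b b b A  =>  b b b b a   (applied A -> a)
Final yield: b b b b a
Total rewrite steps: 9

9


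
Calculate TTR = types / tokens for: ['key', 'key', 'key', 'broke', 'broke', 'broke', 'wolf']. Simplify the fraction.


Tokens: 7
Unique types: ('broke', 'key', 'wolf') = 3
TTR = 3/7
Already in lowest terms.

3/7


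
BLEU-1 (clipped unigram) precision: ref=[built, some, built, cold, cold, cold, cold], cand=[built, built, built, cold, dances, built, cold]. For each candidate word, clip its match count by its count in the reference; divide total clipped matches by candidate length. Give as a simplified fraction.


Reference word counts: {'built': 2, 'cold': 4, 'some': 1}
Checking each candidate word (with clipping):
  'built' -> in reference (ref count 2, used 1/2) -> match (matches: 1)
  'built' -> in reference (ref count 2, used 2/2) -> match (matches: 2)
  'built' -> ref count 2 already used up (2/2) -> clipped, no match (matches: 2)
  'cold' -> in reference (ref count 4, used 1/4) -> match (matches: 3)
  'dances' -> not in reference -> no match (matches: 3)
  'built' -> ref count 2 already used up (2/2) -> clipped, no match (matches: 3)
  'cold' -> in reference (ref count 4, used 2/4) -> match (matches: 4)
Clipped matches: 4, Candidate length: 7
Precision = 4/7

4/7


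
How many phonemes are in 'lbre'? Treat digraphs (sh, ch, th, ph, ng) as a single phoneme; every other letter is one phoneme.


Parsing 'lbre' greedily, digraphs first:
  'l' -> consonant phoneme (phonemes so far: 1)
  'b' -> consonant phoneme (phonemes so far: 2)
  'r' -> consonant phoneme (phonemes so far: 3)
  'e' -> vowel phoneme (phonemes so far: 4)
Total phonemes: 4

4


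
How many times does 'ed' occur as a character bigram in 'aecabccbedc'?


Scanning 'aecabccbedc' for bigram 'ed':
  Position 0: 'ae' -> no
  Position 1: 'ec' -> no
  Position 2: 'ca' -> no
  Position 3: 'ab' -> no
  Position 4: 'bc' -> no
  Position 5: 'cc' -> no
  Position 6: 'cb' -> no
  Position 7: 'be' -> no
  Position 8: 'ed' -> MATCH
  Position 9: 'dc' -> no
Total matches: 1

1


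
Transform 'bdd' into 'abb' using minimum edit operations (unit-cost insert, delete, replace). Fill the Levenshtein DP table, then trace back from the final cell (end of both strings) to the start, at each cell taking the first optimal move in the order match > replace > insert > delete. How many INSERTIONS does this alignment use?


Edit distance = 3. Backtracking from cell (3, 3) with preference match > replace > insert > delete,
then listing the resulting alignment 'bdd' -> 'abb' left to right:
  Step 1: replace b->a
  Step 2: replace d->b
  Step 3: replace d->b
Total insertions: 0

0


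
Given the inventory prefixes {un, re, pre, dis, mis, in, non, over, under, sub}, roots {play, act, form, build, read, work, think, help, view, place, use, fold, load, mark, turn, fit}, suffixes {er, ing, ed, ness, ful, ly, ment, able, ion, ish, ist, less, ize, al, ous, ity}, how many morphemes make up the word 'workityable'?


Segmenting 'workityable' against the inventory:
  'work' -> root (morpheme 1)
  'ity' -> suffix (morpheme 2)
  'able' -> suffix (morpheme 3)
Total morphemes: 3

3


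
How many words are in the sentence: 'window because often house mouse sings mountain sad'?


Counting words by splitting on spaces:
  Word 1: 'window'
  Word 2: 'because'
  Word 3: 'often'
  Word 4: 'house'
  Word 5: 'mouse'
  Word 6: 'sings'
  Word 7: 'mountain'
  Word 8: 'sad'
Total words: 8

8


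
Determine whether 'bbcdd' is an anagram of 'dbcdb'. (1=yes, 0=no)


Sort characters of 'bbcdd': 'bbcdd'
Sort characters of 'dbcdb': 'bbcdd'
Sorted forms match -> they ARE anagrams
Result: 1

1
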